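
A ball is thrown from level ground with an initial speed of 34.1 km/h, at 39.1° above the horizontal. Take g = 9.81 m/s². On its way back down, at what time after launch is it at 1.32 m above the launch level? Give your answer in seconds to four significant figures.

0.9279 s

Convert: 34.1 km/h = 34.1/3.6 = 9.472 m/s.
Resolve: vₓ = 9.472 cos 39.1° = 7.351 m/s and v_y0 = 9.472 sin 39.1° = 5.974 m/s.
Require v_y0 t − ½ g t² = 1.32, i.e. 4.905 t² − 5.974 t + 1.32 = 0.
t = [5.974 ± √(5.974² − 2·9.81·1.32)] / 9.81 = (5.974 ± 3.129) / 9.81, so t = 0.2900 s or t = 0.9279 s.
The descending-branch root is 0.9279 s.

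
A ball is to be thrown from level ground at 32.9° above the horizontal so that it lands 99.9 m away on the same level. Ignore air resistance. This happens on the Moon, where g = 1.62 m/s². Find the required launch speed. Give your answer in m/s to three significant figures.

13.3 m/s

From R = (v₀² / g) sin 2θ: v₀ = √(gR / sin 2θ).
v₀ = √(1.62 × 99.9 / sin 65.80°) = √(161.8 / 0.9121) = √177.43 = 13.32 m/s.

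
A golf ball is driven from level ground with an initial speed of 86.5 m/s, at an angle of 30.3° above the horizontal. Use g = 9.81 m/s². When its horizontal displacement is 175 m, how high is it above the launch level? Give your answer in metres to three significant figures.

Components: vₓ = 86.50 cos 30.3° = 74.68 m/s, v_y0 = 86.50 sin 30.3° = 43.64 m/s.
Time to reach x = 175 m: t = x/vₓ = 175/74.68 = 2.343 s.
Height: y = v_y0 t − ½ g t² = 43.64 × 2.343 − 4.905 × 2.343² = 102.3 − 26.93 = 75.33 m.

75.3 m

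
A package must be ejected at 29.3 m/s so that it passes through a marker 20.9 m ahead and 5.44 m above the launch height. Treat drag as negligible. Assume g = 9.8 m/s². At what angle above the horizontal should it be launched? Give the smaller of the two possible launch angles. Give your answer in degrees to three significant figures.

Trajectory: y = x tanθ − g x² (1 + tan²θ)/(2v₀²). With x = 20.9, y = 5.44, v₀ = 29.3, g = 9.80:
2.493 tan²θ − 20.9 tanθ + (7.933) = 0.
tanθ = [20.9 ± √(20.9² − 4 × 2.493 × (7.933))] / (2 × 2.493) = (20.9 ± 18.91) / 4.986, giving tanθ = 0.3985 or 7.984.
θ = 21.73° or 82.86°; the smaller is 21.73°.

21.7°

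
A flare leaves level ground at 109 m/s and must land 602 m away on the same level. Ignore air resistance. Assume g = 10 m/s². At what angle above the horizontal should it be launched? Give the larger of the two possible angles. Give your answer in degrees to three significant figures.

74.8°

Level-ground range R = v₀² sin(2θ)/g ⇒ sin(2θ) = gR/v₀² = 10.0 × 602 / 109² = 0.5067.
2θ = 30.44° or 180° − 30.44° = 149.6°, so θ = 15.22° or 74.78°.
The larger angle is 74.78°.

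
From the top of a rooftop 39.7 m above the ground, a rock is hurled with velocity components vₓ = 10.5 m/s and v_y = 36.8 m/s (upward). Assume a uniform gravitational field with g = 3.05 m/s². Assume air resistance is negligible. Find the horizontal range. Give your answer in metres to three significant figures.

264 m

Vertical motion (up positive, ground at y = 0): 1.525 t² − (36.80) t − 39.7 = 0, so t = (36.80 + √(36.80² + 2·3.05·39.7)) / 3.05 = (36.80 + 39.96) / 3.05 = 25.17 s.
Horizontal distance: R = vₓ t = 10.50 × 25.17 = 264.2 m.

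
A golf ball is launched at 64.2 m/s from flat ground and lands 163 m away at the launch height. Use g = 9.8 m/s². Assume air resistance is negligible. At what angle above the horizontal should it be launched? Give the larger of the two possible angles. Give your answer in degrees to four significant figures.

78.60°

Level-ground range R = v₀² sin(2θ)/g ⇒ sin(2θ) = gR/v₀² = 9.80 × 163 / 64.2² = 0.3876.
2θ = 22.80° or 180° − 22.80° = 157.2°, so θ = 11.40° or 78.60°.
The larger angle is 78.60°.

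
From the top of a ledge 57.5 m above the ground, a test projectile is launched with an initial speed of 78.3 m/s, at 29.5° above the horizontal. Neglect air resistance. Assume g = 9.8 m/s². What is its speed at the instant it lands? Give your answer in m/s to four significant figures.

85.19 m/s

vₓ = 78.30 cos 29.5° = 68.15 m/s; v_y0 = 78.30 sin 29.5° = 38.56 m/s.
With up positive and y = 0 at the ground: y(t) = 57.5 + (38.56) t − 4.900 t². Setting y = 0 and taking the positive root: t = [38.56 + √(38.56² + 2·9.80·57.5)] / 9.80 = (38.56 + 51.12) / 9.80 = 9.151 s.
Vertical velocity at impact: v_y = v_y0 − g t = 38.56 − 9.80 × 9.151 = −51.12 m/s.
Speed: |v| = √(vₓ² + v_y²) = √(68.15² + 51.12²) = 85.19 m/s.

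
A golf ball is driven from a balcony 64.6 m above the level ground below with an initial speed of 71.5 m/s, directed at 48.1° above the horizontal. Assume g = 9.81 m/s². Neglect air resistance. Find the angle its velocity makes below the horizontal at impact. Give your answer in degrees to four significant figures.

53.29°

Components: vₓ = 71.50 cos 48.1° = 47.75 m/s, v_y0 = 71.50 sin 48.1° = 53.22 m/s.
Vertical motion (up positive, ground at y = 0): 4.905 t² − (53.22) t − 64.6 = 0, so t = (53.22 + √(53.22² + 2·9.81·64.6)) / 9.81 = (53.22 + 64.03) / 9.81 = 11.95 s.
At impact: v_y = v_y0 − g t = −64.03 m/s; vₓ = 47.75 m/s.
Angle below horizontal: arctan(|v_y|/vₓ) = arctan(64.03/47.75) = 53.29°.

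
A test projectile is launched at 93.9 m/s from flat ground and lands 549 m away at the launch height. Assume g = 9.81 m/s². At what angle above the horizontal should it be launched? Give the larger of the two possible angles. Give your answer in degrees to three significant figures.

71.2°

Level-ground range R = v₀² sin(2θ)/g ⇒ sin(2θ) = gR/v₀² = 9.81 × 549 / 93.9² = 0.6108.
2θ = 37.65° or 180° − 37.65° = 142.4°, so θ = 18.82° or 71.18°.
The larger angle is 71.18°.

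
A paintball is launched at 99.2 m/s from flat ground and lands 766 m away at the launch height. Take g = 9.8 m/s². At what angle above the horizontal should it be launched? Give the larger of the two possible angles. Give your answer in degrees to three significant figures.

Level-ground range R = v₀² sin(2θ)/g ⇒ sin(2θ) = gR/v₀² = 9.80 × 766 / 99.2² = 0.7628.
2θ = 49.71° or 180° − 49.71° = 130.3°, so θ = 24.86° or 65.14°.
The larger angle is 65.14°.

65.1°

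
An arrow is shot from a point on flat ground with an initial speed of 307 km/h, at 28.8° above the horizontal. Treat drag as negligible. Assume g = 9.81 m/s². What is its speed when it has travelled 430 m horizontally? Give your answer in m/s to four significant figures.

Convert: 307 km/h = 307/3.6 = 85.28 m/s.
Horizontal component vₓ = 85.28 cos 28.8° = 74.73 m/s; vertical v_y0 = 85.28 sin 28.8° = 41.08 m/s.
At x = 430 m, t = x/vₓ = 430/74.73 = 5.754 s.
Vertical velocity there: v_y = v_y0 − g t = 41.08 − 9.81 × 5.754 = −15.36 m/s.
Speed: √(vₓ² + v_y²) = √(74.73² + 15.36²) = 76.29 m/s.

76.29 m/s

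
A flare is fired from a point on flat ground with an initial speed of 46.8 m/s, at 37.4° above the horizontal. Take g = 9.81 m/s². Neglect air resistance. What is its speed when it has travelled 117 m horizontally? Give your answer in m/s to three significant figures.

Horizontal component vₓ = 46.80 cos 37.4° = 37.18 m/s; vertical v_y0 = 46.80 sin 37.4° = 28.43 m/s.
Time to reach x = 117 m: t = x/vₓ = 117/37.18 = 3.147 s.
Vertical velocity there: v_y = v_y0 − g t = 28.43 − 9.81 × 3.147 = −2.447 m/s.
Speed: √(vₓ² + v_y²) = √(37.18² + 2.447²) = 37.26 m/s.

37.3 m/s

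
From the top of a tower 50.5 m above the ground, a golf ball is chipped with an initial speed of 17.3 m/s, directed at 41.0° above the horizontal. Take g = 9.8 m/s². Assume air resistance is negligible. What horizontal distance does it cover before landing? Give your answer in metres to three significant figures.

59.7 m

vₓ = 17.30 cos 41.0° = 13.06 m/s; v_y0 = 17.30 sin 41.0° = 11.35 m/s.
The projectile lands when y = 50.5 + (11.35) t − ½·9.80·t² = 0. Positive root: t = (11.35 + √(11.35² + 2·9.80·50.5)) / 9.80 = (11.35 + 33.45) / 9.80 = 4.571 s.
Horizontal distance: R = vₓ t = 13.06 × 4.571 = 59.68 m.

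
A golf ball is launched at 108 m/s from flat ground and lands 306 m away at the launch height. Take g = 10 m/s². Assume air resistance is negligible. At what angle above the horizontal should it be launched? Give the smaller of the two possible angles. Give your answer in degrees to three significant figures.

From R = (v₀²/g) sin 2θ: sin 2θ = 10.0 × 306 / 11664 = 0.2623.
2θ = 15.21° or 180° − 15.21° = 164.8°, so θ = 7.605° or 82.40°.
The smaller angle is 7.605°.

7.60°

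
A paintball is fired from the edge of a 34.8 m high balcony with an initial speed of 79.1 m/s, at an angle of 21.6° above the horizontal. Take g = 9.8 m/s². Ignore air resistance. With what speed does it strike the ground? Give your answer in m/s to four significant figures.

vₓ = 79.10 cos 21.6° = 73.55 m/s; v_y0 = 79.10 sin 21.6° = 29.12 m/s.
The projectile lands when y = 34.8 + (29.12) t − ½·9.80·t² = 0. Positive root: t = (29.12 + √(29.12² + 2·9.80·34.8)) / 9.80 = (29.12 + 39.11) / 9.80 = 6.963 s.
Vertical velocity at impact: v_y = v_y0 − g t = 29.12 − 9.80 × 6.963 = −39.11 m/s.
Speed: |v| = √(vₓ² + v_y²) = √(73.55² + 39.11²) = 83.30 m/s.

83.30 m/s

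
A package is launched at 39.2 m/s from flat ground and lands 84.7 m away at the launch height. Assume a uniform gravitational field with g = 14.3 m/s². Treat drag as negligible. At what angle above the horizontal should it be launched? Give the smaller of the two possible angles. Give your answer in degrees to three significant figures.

Level-ground range R = v₀² sin(2θ)/g ⇒ sin(2θ) = gR/v₀² = 14.3 × 84.7 / 39.2² = 0.7882.
2θ = 52.02° or 180° − 52.02° = 128.0°, so θ = 26.01° or 63.99°.
The smaller angle is 26.01°.

26.0°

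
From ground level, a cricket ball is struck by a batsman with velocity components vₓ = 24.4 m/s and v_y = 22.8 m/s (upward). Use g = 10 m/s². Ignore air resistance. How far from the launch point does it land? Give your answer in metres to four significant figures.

Flight time T = 2 v_y0 / g = 4.560 s.
Horizontal distance R = vₓ T = 24.40 × 4.560 = 111.3 m.

111.3 m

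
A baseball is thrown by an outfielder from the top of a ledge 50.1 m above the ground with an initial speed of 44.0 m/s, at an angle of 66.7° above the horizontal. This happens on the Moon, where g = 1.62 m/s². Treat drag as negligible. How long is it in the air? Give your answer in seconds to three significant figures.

51.1 s

Resolve: vₓ = 44.00 cos 66.7° = 17.40 m/s and v_y0 = 44.00 sin 66.7° = 40.41 m/s.
With up positive and y = 0 at the ground: y(t) = 50.1 + (40.41) t − 0.8100 t². Setting y = 0 and taking the positive root: t = [40.41 + √(40.41² + 2·1.62·50.1)] / 1.62 = (40.41 + 42.37) / 1.62 = 51.10 s.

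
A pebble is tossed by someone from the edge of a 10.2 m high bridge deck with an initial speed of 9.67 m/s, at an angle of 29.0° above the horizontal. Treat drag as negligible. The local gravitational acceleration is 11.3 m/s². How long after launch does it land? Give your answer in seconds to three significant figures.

1.82 s

Components: vₓ = 9.670 cos 29.0° = 8.458 m/s, v_y0 = 9.670 sin 29.0° = 4.688 m/s.
With up positive and y = 0 at the ground: y(t) = 10.2 + (4.688) t − 5.650 t². Setting y = 0 and taking the positive root: t = [4.688 + √(4.688² + 2·11.3·10.2)] / 11.3 = (4.688 + 15.89) / 11.3 = 1.821 s.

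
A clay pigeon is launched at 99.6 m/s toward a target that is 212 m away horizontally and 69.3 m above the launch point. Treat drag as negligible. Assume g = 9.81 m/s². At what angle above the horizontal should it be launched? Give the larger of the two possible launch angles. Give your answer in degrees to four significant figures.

Trajectory: y = x tanθ − g x² (1 + tan²θ)/(2v₀²). With x = 212, y = 69.3, v₀ = 99.6, g = 9.81:
22.22 tan²θ − 212 tanθ + (91.52) = 0.
tanθ = [212 ± √(212² − 4 × 22.22 × (91.52))] / (2 × 22.22) = (212 ± 191.9) / 44.44, giving tanθ = 0.4532 or 9.087.
θ = 24.38° or 83.72°; the larger is 83.72°.

83.72°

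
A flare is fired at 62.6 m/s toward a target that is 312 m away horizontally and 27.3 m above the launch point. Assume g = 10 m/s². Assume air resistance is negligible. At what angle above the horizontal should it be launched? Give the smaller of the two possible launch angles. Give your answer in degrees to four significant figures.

Trajectory: y = x tanθ − g x² (1 + tan²θ)/(2v₀²). With x = 312, y = 27.3, v₀ = 62.6, g = 10.0:
124.2 tan²θ − 312 tanθ + (151.5) = 0.
tanθ = [312 ± √(312² − 4 × 124.2 × (151.5))] / (2 × 124.2) = (312 ± 148.6) / 248.4, giving tanθ = 0.6579 or 1.854.
θ = 33.34° or 61.66°; the smaller is 33.34°.

33.34°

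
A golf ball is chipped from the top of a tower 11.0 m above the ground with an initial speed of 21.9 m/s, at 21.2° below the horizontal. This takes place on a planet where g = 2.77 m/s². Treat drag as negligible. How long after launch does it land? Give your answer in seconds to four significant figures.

vₓ = 21.90 cos 21.2° = 20.42 m/s; v_y0 = −7.920 m/s (downward).
Vertical motion (up positive, ground at y = 0): 1.385 t² − (−7.920) t − 11.0 = 0, so t = (−7.920 + √(7.920² + 2·2.77·11.0)) / 2.77 = (−7.920 + 11.12) / 2.77 = 1.155 s.

1.155 s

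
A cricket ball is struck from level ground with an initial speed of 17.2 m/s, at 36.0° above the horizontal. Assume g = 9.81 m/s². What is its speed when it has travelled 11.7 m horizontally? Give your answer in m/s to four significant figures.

14.04 m/s

vₓ = 17.20 cos 36.0° = 13.92 m/s; v_y0 = 17.20 sin 36.0° = 10.11 m/s.
Time to reach x = 11.7 m: t = x/vₓ = 11.7/13.92 = 0.8408 s.
Vertical velocity there: v_y = v_y0 − g t = 10.11 − 9.81 × 0.8408 = 1.862 m/s.
Speed: √(vₓ² + v_y²) = √(13.92² + 1.862²) = 14.04 m/s.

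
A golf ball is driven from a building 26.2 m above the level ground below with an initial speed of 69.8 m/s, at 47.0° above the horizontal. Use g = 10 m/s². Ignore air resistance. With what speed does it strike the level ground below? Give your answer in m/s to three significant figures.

73.5 m/s

vₓ = 69.80 cos 47.0° = 47.60 m/s; v_y0 = 69.80 sin 47.0° = 51.05 m/s.
The projectile lands when y = 26.2 + (51.05) t − ½·10.0·t² = 0. Positive root: t = (51.05 + √(51.05² + 2·10.0·26.2)) / 10.0 = (51.05 + 55.95) / 10.0 = 10.70 s.
Vertical velocity at impact: v_y = v_y0 − g t = 51.05 − 10.0 × 10.70 = −55.95 m/s.
Speed: |v| = √(vₓ² + v_y²) = √(47.60² + 55.95²) = 73.46 m/s.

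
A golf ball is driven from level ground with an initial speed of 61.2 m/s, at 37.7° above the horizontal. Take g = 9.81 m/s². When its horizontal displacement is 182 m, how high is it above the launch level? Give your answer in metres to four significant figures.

Components: vₓ = 61.20 cos 37.7° = 48.42 m/s, v_y0 = 61.20 sin 37.7° = 37.43 m/s.
x = vₓ t ⇒ t = 182/48.42 = 3.759 s.
Height: y = v_y0 t − ½ g t² = 37.43 × 3.759 − 4.905 × 3.759² = 140.7 − 69.29 = 71.37 m.

71.37 m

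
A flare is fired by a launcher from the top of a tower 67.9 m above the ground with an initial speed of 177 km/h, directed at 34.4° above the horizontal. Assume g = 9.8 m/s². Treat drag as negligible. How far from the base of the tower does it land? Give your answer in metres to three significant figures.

Convert: 177 km/h = 177/3.6 = 49.17 m/s.
Horizontal component vₓ = 49.17 cos 34.4° = 40.57 m/s; vertical v_y0 = 49.17 sin 34.4° = 27.78 m/s.
The projectile lands when y = 67.9 + (27.78) t − ½·9.80·t² = 0. Positive root: t = (27.78 + √(27.78² + 2·9.80·67.9)) / 9.80 = (27.78 + 45.85) / 9.80 = 7.513 s.
Horizontal distance: R = vₓ t = 40.57 × 7.513 = 304.8 m.

305 m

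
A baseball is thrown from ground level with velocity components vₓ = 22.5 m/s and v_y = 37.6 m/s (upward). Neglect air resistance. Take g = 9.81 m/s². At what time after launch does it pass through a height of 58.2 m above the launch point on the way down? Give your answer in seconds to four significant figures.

Set y = v_y0 t − ½ g t² = 58.2: 4.905 t² − 37.60 t + 58.2 = 0.
Quadratic formula: t = (37.60 ± √271.88) / 9.81 = (37.60 ± 16.49) / 9.81 → t = 2.152 s or 5.514 s.
The descending-branch root is 5.514 s.

5.514 s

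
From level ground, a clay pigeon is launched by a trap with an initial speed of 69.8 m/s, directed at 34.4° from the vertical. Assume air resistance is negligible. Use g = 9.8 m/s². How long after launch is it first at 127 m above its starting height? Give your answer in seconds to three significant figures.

vₓ = 69.80 sin 34.4° = 39.43 m/s; v_y0 = 69.80 cos 34.4° = 57.59 m/s.
Require v_y0 t − ½ g t² = 127, i.e. 4.900 t² − 57.59 t + 127 = 0.
t = [57.59 ± √(57.59² − 2·9.80·127)] / 9.80 = (57.59 ± 28.77) / 9.80, so t = 2.941 s or t = 8.813 s.
The first (ascending) time is 2.941 s.

2.94 s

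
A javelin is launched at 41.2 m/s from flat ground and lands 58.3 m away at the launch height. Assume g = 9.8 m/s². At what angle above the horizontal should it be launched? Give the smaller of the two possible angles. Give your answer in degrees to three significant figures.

From R = (v₀²/g) sin 2θ: sin 2θ = 9.80 × 58.3 / 1697.4 = 0.3366.
2θ = 19.67° or 180° − 19.67° = 160.3°, so θ = 9.835° or 80.17°.
The smaller angle is 9.835°.

9.83°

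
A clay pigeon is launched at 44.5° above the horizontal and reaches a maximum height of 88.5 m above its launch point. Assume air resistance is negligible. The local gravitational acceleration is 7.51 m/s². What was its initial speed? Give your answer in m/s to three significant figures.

52.0 m/s

At the peak v_y = 0, so v_y0 = √(2gH) = √(2 × 7.51 × 88.5) = 36.46 m/s.
v_y0 = v₀ sin θ ⇒ v₀ = 36.46 / sin 44.5° = 52.02 m/s.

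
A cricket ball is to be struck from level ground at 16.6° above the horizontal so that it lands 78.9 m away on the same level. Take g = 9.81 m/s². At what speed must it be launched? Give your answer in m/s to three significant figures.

From R = (v₀² / g) sin 2θ: v₀ = √(gR / sin 2θ).
v₀ = √(9.81 × 78.9 / sin 33.20°) = √(774.0 / 0.5476) = √1413.6 = 37.60 m/s.

37.6 m/s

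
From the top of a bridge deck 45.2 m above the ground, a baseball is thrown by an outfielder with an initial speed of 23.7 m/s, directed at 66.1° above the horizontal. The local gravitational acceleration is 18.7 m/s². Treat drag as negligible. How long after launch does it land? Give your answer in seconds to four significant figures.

3.644 s

vₓ = 23.70 cos 66.1° = 9.602 m/s; v_y0 = 23.70 sin 66.1° = 21.67 m/s.
The projectile lands when y = 45.2 + (21.67) t − ½·18.7·t² = 0. Positive root: t = (21.67 + √(21.67² + 2·18.7·45.2)) / 18.7 = (21.67 + 46.48) / 18.7 = 3.644 s.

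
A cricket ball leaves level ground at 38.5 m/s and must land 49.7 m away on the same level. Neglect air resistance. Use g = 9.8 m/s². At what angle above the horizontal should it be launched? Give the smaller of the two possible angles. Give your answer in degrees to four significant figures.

R = v₀² sin 2θ / g gives sin 2θ = gR/v₀² = 9.80·49.7/38.5² = 0.3286.
2θ = 19.18° or 180° − 19.18° = 160.8°, so θ = 9.592° or 80.41°.
The smaller angle is 9.592°.

9.592°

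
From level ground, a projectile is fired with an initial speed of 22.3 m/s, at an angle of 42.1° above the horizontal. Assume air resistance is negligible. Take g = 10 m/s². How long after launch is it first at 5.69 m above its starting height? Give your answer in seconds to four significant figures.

0.4476 s

Components: vₓ = 22.30 cos 42.1° = 16.55 m/s, v_y0 = 22.30 sin 42.1° = 14.95 m/s.
Require v_y0 t − ½ g t² = 5.69, i.e. 5.000 t² − 14.95 t + 5.69 = 0.
Quadratic formula: t = (14.95 ± √109.72) / 10.0 = (14.95 ± 10.47) / 10.0 → t = 0.4476 s or 2.543 s.
The first (ascending) time is 0.4476 s.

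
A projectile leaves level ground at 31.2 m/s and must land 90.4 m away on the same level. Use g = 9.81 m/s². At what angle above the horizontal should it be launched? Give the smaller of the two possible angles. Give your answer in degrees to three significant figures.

32.8°

Level-ground range R = v₀² sin(2θ)/g ⇒ sin(2θ) = gR/v₀² = 9.81 × 90.4 / 31.2² = 0.9110.
2θ = 65.65° or 180° − 65.65° = 114.4°, so θ = 32.82° or 57.18°.
The smaller angle is 32.82°.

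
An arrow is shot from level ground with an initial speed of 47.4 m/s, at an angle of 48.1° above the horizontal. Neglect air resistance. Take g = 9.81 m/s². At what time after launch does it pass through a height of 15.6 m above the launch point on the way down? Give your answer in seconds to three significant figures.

Resolve: vₓ = 47.40 cos 48.1° = 31.66 m/s and v_y0 = 47.40 sin 48.1° = 35.28 m/s.
Height y(t) = 35.28 t − 4.905 t² = 15.6 gives 4.905 t² − 35.28 t + 15.6 = 0.
t = [35.28 ± √(35.28² − 2·9.81·15.6)] / 9.81 = (35.28 ± 30.64) / 9.81, so t = 0.4733 s or t = 6.719 s.
The descending-branch root is 6.719 s.

6.72 s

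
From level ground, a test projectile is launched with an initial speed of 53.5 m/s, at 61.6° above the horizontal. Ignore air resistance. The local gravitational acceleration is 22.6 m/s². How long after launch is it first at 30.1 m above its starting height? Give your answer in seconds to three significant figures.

Resolve: vₓ = 53.50 cos 61.6° = 25.45 m/s and v_y0 = 53.50 sin 61.6° = 47.06 m/s.
Set y = v_y0 t − ½ g t² = 30.1: 11.30 t² − 47.06 t + 30.1 = 0.
Quadratic formula: t = (47.06 ± √854.24) / 22.6 = (47.06 ± 29.23) / 22.6 → t = 0.7891 s or 3.376 s.
The first (ascending) time is 0.7891 s.

0.789 s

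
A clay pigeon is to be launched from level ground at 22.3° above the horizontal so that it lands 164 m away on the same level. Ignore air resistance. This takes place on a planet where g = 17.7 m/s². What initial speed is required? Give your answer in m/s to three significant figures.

64.3 m/s

From R = (v₀² / g) sin 2θ: v₀ = √(gR / sin 2θ).
v₀ = √(17.7 × 164 / sin 44.60°) = √(2903 / 0.7022) = √4134.1 = 64.30 m/s.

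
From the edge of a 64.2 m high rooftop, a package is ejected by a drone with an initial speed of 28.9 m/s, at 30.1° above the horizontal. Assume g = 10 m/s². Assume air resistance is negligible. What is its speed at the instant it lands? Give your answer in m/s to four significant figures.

46.03 m/s

Components: vₓ = 28.90 cos 30.1° = 25.00 m/s, v_y0 = 28.90 sin 30.1° = 14.49 m/s.
With up positive and y = 0 at the ground: y(t) = 64.2 + (14.49) t − 5.000 t². Setting y = 0 and taking the positive root: t = [14.49 + √(14.49² + 2·10.0·64.2)] / 10.0 = (14.49 + 38.65) / 10.0 = 5.315 s.
Vertical velocity at impact: v_y = v_y0 − g t = 14.49 − 10.0 × 5.315 = −38.65 m/s.
Speed: |v| = √(vₓ² + v_y²) = √(25.00² + 38.65²) = 46.03 m/s.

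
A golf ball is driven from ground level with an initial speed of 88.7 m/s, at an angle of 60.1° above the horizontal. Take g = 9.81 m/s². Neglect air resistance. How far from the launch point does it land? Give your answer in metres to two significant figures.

Horizontal component vₓ = 88.70 cos 60.1° = 44.22 m/s; vertical v_y0 = 88.70 sin 60.1° = 76.89 m/s.
Flight time T = 2 v_y0 / g = 15.68 s.
Horizontal distance R = vₓ T = 44.22 × 15.68 = 693.2 m.

690 m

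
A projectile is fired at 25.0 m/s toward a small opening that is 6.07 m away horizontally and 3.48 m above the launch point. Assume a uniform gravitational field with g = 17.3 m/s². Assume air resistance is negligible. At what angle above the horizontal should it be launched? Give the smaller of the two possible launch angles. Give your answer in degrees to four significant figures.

Trajectory: y = x tanθ − g x² (1 + tan²θ)/(2v₀²). With x = 6.07, y = 3.48, v₀ = 25.0, g = 17.3:
0.5099 tan²θ − 6.07 tanθ + (3.990) = 0.
tanθ = [6.07 ± √(6.07² − 4 × 0.5099 × (3.990))] / (2 × 0.5099) = (6.07 ± 5.358) / 1.020, giving tanθ = 0.6983 or 11.21.
θ = 34.93° or 84.90°; the smaller is 34.93°.

34.93°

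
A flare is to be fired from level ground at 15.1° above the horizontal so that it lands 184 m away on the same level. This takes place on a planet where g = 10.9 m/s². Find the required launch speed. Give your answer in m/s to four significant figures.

On level ground R = v₀² sin 2θ / g ⇒ v₀ = √(gR / sin 2θ).
v₀ = √(10.9 × 184 / sin 30.20°) = √(2006 / 0.5030) = √3987.1 = 63.14 m/s.

63.14 m/s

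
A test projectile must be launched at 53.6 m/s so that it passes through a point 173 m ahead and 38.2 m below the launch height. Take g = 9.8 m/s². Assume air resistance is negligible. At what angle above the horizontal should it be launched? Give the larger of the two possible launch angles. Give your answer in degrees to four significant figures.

Trajectory: y = x tanθ − g x² (1 + tan²θ)/(2v₀²). With x = 173, y = −38.2, v₀ = 53.6, g = 9.80:
51.05 tan²θ − 173 tanθ + (12.85) = 0.
tanθ = [173 ± √(173² − 4 × 51.05 × (12.85))] / (2 × 51.05) = (173 ± 165.2) / 102.1, giving tanθ = 0.07595 or 3.313.
θ = 4.344° or 73.20°; the larger is 73.20°.

73.20°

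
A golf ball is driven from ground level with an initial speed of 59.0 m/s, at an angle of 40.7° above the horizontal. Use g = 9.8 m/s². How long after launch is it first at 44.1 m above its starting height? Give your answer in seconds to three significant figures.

1.39 s

Components: vₓ = 59.00 cos 40.7° = 44.73 m/s, v_y0 = 59.00 sin 40.7° = 38.47 m/s.
Height y(t) = 38.47 t − 4.900 t² = 44.1 gives 4.900 t² − 38.47 t + 44.1 = 0.
t = [38.47 ± √(38.47² − 2·9.80·44.1)] / 9.80 = (38.47 ± 24.82) / 9.80, so t = 1.394 s or t = 6.458 s.
The first (ascending) time is 1.394 s.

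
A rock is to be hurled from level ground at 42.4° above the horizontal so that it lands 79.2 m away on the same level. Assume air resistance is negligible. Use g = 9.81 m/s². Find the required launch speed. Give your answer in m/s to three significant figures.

27.9 m/s

Level-ground range: R = v₀² sin(2θ)/g, so v₀ = √(gR / sin 2θ).
v₀ = √(9.81 × 79.2 / sin 84.80°) = √(777.0 / 0.9959) = √780.16 = 27.93 m/s.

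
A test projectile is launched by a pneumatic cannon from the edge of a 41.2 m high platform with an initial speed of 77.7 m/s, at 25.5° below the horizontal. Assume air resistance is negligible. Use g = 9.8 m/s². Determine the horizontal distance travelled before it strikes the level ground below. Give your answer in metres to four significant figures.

Resolve: vₓ = 77.70 cos 25.5° = 70.13 m/s and v_y0 = −33.45 m/s (downward).
With up positive and y = 0 at the ground: y(t) = 41.2 + (−33.45) t − 4.900 t². Setting y = 0 and taking the positive root: t = [−33.45 + √(33.45² + 2·9.80·41.2)] / 9.80 = (−33.45 + 43.89) / 9.80 = 1.065 s.
Horizontal distance: R = vₓ t = 70.13 × 1.065 = 74.72 m.

74.72 m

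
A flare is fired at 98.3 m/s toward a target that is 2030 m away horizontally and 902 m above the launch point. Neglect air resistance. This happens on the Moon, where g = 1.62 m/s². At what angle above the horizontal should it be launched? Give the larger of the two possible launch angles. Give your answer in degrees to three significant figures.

79.1°

Trajectory: y = x tanθ − g x² (1 + tan²θ)/(2v₀²). With x = 2030, y = 902, v₀ = 98.3, g = 1.62:
345.4 tan²θ − 2030 tanθ + (1247) = 0.
tanθ = [2030 ± √(2030² − 4 × 345.4 × (1247))] / (2 × 345.4) = (2030 ± 1548) / 690.9, giving tanθ = 0.6972 or 5.179.
θ = 34.89° or 79.07°; the larger is 79.07°.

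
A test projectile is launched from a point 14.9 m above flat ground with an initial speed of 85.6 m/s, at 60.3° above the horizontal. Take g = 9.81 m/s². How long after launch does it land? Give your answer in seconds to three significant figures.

Resolve: vₓ = 85.60 cos 60.3° = 42.41 m/s and v_y0 = 85.60 sin 60.3° = 74.35 m/s.
Vertical motion (up positive, ground at y = 0): 4.905 t² − (74.35) t − 14.9 = 0, so t = (74.35 + √(74.35² + 2·9.81·14.9)) / 9.81 = (74.35 + 76.30) / 9.81 = 15.36 s.

15.4 s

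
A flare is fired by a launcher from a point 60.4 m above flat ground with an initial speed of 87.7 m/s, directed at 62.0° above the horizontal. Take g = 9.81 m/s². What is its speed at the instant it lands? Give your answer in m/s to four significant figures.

94.21 m/s

vₓ = 87.70 cos 62.0° = 41.17 m/s; v_y0 = 87.70 sin 62.0° = 77.43 m/s.
With up positive and y = 0 at the ground: y(t) = 60.4 + (77.43) t − 4.905 t². Setting y = 0 and taking the positive root: t = [77.43 + √(77.43² + 2·9.81·60.4)] / 9.81 = (77.43 + 84.74) / 9.81 = 16.53 s.
Vertical velocity at impact: v_y = v_y0 − g t = 77.43 − 9.81 × 16.53 = −84.74 m/s.
Speed: |v| = √(vₓ² + v_y²) = √(41.17² + 84.74²) = 94.21 m/s.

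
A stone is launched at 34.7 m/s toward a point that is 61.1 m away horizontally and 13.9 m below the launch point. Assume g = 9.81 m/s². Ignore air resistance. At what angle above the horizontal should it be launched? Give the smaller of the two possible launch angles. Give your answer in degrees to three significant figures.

1.23°

Trajectory: y = x tanθ − g x² (1 + tan²θ)/(2v₀²). With x = 61.1, y = −13.9, v₀ = 34.7, g = 9.81:
15.21 tan²θ − 61.1 tanθ + (1.308) = 0.
tanθ = [61.1 ± √(61.1² − 4 × 15.21 × (1.308))] / (2 × 15.21) = (61.1 ± 60.45) / 30.42, giving tanθ = 0.02152 or 3.996.
θ = 1.233° or 75.95°; the smaller is 1.233°.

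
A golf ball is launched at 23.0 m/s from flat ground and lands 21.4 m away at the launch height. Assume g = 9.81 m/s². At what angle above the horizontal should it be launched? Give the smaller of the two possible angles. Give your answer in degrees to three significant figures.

From R = (v₀²/g) sin 2θ: sin 2θ = 9.81 × 21.4 / 529.00 = 0.3969.
2θ = 23.38° or 180° − 23.38° = 156.6°, so θ = 11.69° or 78.31°.
The smaller angle is 11.69°.

11.7°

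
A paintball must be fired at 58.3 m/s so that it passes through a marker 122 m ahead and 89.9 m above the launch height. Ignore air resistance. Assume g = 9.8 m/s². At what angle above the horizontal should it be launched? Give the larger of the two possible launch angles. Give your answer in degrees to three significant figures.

Trajectory: y = x tanθ − g x² (1 + tan²θ)/(2v₀²). With x = 122, y = 89.9, v₀ = 58.3, g = 9.80:
21.46 tan²θ − 122 tanθ + (111.4) = 0.
tanθ = [122 ± √(122² − 4 × 21.46 × (111.4))] / (2 × 21.46) = (122 ± 72.98) / 42.91, giving tanθ = 1.142 or 4.543.
θ = 48.80° or 77.59°; the larger is 77.59°.

77.6°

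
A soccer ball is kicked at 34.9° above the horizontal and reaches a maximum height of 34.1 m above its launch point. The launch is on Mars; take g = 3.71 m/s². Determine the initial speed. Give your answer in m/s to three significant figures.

27.8 m/s

At the peak v_y = 0, so v_y0 = √(2gH) = √(2 × 3.71 × 34.1) = 15.91 m/s.
v_y0 = v₀ sin θ ⇒ v₀ = 15.91 / sin 34.9° = 27.80 m/s.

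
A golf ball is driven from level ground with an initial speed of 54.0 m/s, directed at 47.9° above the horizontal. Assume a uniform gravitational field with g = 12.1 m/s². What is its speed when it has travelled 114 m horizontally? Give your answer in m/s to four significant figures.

36.26 m/s

vₓ = 54.00 cos 47.9° = 36.20 m/s; v_y0 = 54.00 sin 47.9° = 40.07 m/s.
At x = 114 m, t = x/vₓ = 114/36.20 = 3.149 s.
Vertical velocity there: v_y = v_y0 − g t = 40.07 − 12.1 × 3.149 = 1.965 m/s.
Speed: √(vₓ² + v_y²) = √(36.20² + 1.965²) = 36.26 m/s.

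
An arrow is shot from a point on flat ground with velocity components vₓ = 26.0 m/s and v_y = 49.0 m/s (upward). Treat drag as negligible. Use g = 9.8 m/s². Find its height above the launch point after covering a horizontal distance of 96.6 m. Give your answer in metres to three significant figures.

114 m

Time to reach x = 96.6 m: t = x/vₓ = 96.6/26.00 = 3.715 s.
Height: y = v_y0 t − ½ g t² = 49.00 × 3.715 − 4.900 × 3.715² = 182.1 − 67.64 = 114.4 m.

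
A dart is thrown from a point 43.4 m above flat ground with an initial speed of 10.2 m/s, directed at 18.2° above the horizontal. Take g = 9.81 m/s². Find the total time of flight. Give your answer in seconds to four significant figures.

3.317 s

Resolve: vₓ = 10.20 cos 18.2° = 9.690 m/s and v_y0 = 10.20 sin 18.2° = 3.186 m/s.
With up positive and y = 0 at the ground: y(t) = 43.4 + (3.186) t − 4.905 t². Setting y = 0 and taking the positive root: t = [3.186 + √(3.186² + 2·9.81·43.4)] / 9.81 = (3.186 + 29.35) / 9.81 = 3.317 s.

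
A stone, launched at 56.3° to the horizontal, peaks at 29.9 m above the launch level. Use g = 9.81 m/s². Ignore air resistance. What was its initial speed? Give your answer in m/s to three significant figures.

At the peak v_y = 0, so v_y0 = √(2gH) = √(2 × 9.81 × 29.9) = 24.22 m/s.
v_y0 = v₀ sin θ ⇒ v₀ = 24.22 / sin 56.3° = 29.11 m/s.

29.1 m/s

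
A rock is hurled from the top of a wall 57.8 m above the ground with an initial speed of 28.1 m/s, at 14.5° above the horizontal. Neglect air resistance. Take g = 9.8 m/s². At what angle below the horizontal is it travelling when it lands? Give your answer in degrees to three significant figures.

vₓ = 28.10 cos 14.5° = 27.20 m/s; v_y0 = 28.10 sin 14.5° = 7.036 m/s.
With up positive and y = 0 at the ground: y(t) = 57.8 + (7.036) t − 4.900 t². Setting y = 0 and taking the positive root: t = [7.036 + √(7.036² + 2·9.80·57.8)] / 9.80 = (7.036 + 34.39) / 9.80 = 4.227 s.
At impact: v_y = v_y0 − g t = −34.39 m/s; vₓ = 27.20 m/s.
Angle below horizontal: arctan(|v_y|/vₓ) = arctan(34.39/27.20) = 51.65°.

51.7°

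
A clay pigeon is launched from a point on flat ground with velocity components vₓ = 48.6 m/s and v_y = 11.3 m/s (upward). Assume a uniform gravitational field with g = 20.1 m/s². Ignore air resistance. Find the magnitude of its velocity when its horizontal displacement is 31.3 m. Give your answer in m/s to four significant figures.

48.63 m/s

Time to reach x = 31.3 m: t = x/vₓ = 31.3/48.60 = 0.6440 s.
Vertical velocity there: v_y = v_y0 − g t = 11.30 − 20.1 × 0.6440 = −1.645 m/s.
Speed: √(vₓ² + v_y²) = √(48.60² + 1.645²) = 48.63 m/s.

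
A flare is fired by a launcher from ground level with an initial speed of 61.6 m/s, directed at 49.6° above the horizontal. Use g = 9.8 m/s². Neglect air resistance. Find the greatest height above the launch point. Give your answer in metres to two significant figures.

Resolve: vₓ = 61.60 cos 49.6° = 39.92 m/s and v_y0 = 61.60 sin 49.6° = 46.91 m/s.
At the apex v_y = 0, so H = v_y0²/(2g) = 46.91²/19.60 = 112.3 m.

110 m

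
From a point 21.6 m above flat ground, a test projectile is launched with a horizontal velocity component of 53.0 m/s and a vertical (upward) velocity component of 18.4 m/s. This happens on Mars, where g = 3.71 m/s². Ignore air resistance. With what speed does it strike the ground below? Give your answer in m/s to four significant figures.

57.51 m/s

The projectile lands when y = 21.6 + (18.40) t − ½·3.71·t² = 0. Positive root: t = (18.40 + √(18.40² + 2·3.71·21.6)) / 3.71 = (18.40 + 22.33) / 3.71 = 10.98 s.
Vertical velocity at impact: v_y = v_y0 − g t = 18.40 − 3.71 × 10.98 = −22.33 m/s.
Speed: |v| = √(vₓ² + v_y²) = √(53.00² + 22.33²) = 57.51 m/s.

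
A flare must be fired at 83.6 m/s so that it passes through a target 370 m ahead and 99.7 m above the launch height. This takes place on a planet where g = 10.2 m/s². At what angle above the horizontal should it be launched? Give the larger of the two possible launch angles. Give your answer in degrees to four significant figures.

71.84°

Trajectory: y = x tanθ − g x² (1 + tan²θ)/(2v₀²). With x = 370, y = 99.7, v₀ = 83.6, g = 10.2:
99.90 tan²θ − 370 tanθ + (199.6) = 0.
tanθ = [370 ± √(370² − 4 × 99.90 × (199.6))] / (2 × 99.90) = (370 ± 239.0) / 199.8, giving tanθ = 0.6555 or 3.048.
θ = 33.24° or 71.84°; the larger is 71.84°.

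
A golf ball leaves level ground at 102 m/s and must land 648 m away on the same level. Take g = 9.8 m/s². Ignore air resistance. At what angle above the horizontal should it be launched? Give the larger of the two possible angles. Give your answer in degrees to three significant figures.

R = v₀² sin 2θ / g gives sin 2θ = gR/v₀² = 9.80·648/102² = 0.6104.
2θ = 37.62° or 180° − 37.62° = 142.4°, so θ = 18.81° or 71.19°.
The larger angle is 71.19°.

71.2°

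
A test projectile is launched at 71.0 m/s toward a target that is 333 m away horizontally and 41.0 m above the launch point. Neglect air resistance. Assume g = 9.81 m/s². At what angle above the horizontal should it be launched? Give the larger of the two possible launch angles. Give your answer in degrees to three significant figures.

68.5°

Trajectory: y = x tanθ − g x² (1 + tan²θ)/(2v₀²). With x = 333, y = 41.0, v₀ = 71.0, g = 9.81:
107.9 tan²θ − 333 tanθ + (148.9) = 0.
tanθ = [333 ± √(333² − 4 × 107.9 × (148.9))] / (2 × 107.9) = (333 ± 215.9) / 215.8, giving tanθ = 0.5425 or 2.544.
θ = 28.48° or 68.54°; the larger is 68.54°.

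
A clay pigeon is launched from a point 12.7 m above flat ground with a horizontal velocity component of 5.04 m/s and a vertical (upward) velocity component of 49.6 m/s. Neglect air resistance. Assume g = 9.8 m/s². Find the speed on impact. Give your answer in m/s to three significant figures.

52.3 m/s

Vertical motion (up positive, ground at y = 0): 4.900 t² − (49.60) t − 12.7 = 0, so t = (49.60 + √(49.60² + 2·9.80·12.7)) / 9.80 = (49.60 + 52.05) / 9.80 = 10.37 s.
Vertical velocity at impact: v_y = v_y0 − g t = 49.60 − 9.80 × 10.37 = −52.05 m/s.
Speed: |v| = √(vₓ² + v_y²) = √(5.040² + 52.05²) = 52.29 m/s.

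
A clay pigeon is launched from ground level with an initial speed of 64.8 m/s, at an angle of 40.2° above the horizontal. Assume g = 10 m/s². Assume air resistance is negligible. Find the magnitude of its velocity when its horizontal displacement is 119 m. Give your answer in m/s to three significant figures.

52.6 m/s

Horizontal component vₓ = 64.80 cos 40.2° = 49.49 m/s; vertical v_y0 = 64.80 sin 40.2° = 41.83 m/s.
Time to reach x = 119 m: t = x/vₓ = 119/49.49 = 2.404 s.
Vertical velocity there: v_y = v_y0 − g t = 41.83 − 10.0 × 2.404 = 17.78 m/s.
Speed: √(vₓ² + v_y²) = √(49.49² + 17.78²) = 52.59 m/s.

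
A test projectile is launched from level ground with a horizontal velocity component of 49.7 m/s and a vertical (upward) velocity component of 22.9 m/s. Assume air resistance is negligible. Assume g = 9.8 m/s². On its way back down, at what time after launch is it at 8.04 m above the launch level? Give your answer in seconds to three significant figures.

4.29 s

Set y = v_y0 t − ½ g t² = 8.04: 4.900 t² − 22.90 t + 8.04 = 0.
t = [22.90 ± √(22.90² − 2·9.80·8.04)] / 9.80 = (22.90 ± 19.15) / 9.80, so t = 0.3824 s or t = 4.291 s.
The descending-branch root is 4.291 s.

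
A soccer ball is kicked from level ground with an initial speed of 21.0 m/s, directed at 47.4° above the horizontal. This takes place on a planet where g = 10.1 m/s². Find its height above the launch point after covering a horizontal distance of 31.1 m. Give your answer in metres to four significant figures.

9.647 m

Components: vₓ = 21.00 cos 47.4° = 14.21 m/s, v_y0 = 21.00 sin 47.4° = 15.46 m/s.
At x = 31.1 m, t = x/vₓ = 31.1/14.21 = 2.188 s.
Height: y = v_y0 t − ½ g t² = 15.46 × 2.188 − 5.050 × 2.188² = 33.82 − 24.17 = 9.647 m.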